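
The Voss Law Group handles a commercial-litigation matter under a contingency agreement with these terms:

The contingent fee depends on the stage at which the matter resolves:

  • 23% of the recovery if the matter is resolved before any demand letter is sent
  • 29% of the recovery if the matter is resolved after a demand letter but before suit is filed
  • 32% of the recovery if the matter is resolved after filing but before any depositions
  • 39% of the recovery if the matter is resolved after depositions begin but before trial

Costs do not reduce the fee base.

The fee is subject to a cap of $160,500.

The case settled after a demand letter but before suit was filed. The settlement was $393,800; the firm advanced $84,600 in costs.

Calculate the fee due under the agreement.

Fee base is the gross recovery, $393,800; costs are reimbursed separately.
The matter settled after a demand letter but before suit was filed, so the 29% rate applies.
$393,800 × 29% = $114,202.00
$114,202.00 is under the $160,500 cap.

$114,202.00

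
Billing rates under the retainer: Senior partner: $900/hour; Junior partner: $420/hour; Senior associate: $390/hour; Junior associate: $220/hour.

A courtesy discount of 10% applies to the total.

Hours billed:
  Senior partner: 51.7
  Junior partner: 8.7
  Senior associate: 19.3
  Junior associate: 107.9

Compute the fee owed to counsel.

$73,304.10

Senior partner: 51.7 × $900 = $46,530.00
Junior partner: 8.7 × $420 = $3,654.00
Senior associate: 19.3 × $390 = $7,527.00
Junior associate: 107.9 × $220 = $23,738.00
Subtotal: $81,449.00
Less 10% discount: −$8,144.90
Total: $81,449.00 − $8,144.90 = $73,304.10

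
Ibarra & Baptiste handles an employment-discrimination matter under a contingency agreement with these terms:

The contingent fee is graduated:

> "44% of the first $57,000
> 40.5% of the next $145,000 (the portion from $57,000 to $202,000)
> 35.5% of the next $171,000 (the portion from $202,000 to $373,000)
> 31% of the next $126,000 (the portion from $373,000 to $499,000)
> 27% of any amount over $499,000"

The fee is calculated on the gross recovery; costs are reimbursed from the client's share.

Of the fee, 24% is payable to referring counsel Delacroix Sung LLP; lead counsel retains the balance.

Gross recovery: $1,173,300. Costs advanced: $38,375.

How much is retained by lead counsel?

Fee base is the gross recovery, $1,173,300; costs are reimbursed separately.
First $57,000 at 44% = $25,080.00
Next $145,000 at 40.5% = $58,725.00
Next $171,000 at 35.5% = $60,705.00
Next $126,000 at 31% = $39,060.00
Remaining $674,300 at 27% = $182,061.00
Fee: $25,080.00 + $58,725.00 + $60,705.00 + $39,060.00 + $182,061.00 = $365,631.00
Referral share: 24% of $365,631.00 = $87,751.44; lead counsel retains $365,631.00 − $87,751.44 = $277,879.56.

$277,879.56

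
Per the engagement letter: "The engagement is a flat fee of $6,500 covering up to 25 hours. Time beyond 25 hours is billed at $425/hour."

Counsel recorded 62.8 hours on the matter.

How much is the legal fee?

Flat fee: $6,500.00
Excess hours: 62.8 − 25 = 37.8
Overrun: 37.8 × $425 = $16,065.00
Total: $6,500.00 + $16,065.00 = $22,565.00

$22,565.00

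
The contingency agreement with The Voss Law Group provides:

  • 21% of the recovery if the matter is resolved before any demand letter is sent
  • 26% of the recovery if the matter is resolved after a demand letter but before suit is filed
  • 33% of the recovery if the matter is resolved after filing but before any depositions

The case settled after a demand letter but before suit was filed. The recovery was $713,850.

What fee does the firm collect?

The matter settled after a demand letter but before suit was filed, so the 26% rate applies.
$713,850 × 26% = $185,601.00

$185,601.00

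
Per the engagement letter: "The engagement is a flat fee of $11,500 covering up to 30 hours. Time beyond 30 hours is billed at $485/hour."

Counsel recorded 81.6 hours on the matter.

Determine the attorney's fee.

Flat fee: $11,500.00
Excess hours: 81.6 − 30 = 51.6
Overrun: 51.6 × $485 = $25,026.00
Total: $11,500.00 + $25,026.00 = $36,526.00

$36,526.00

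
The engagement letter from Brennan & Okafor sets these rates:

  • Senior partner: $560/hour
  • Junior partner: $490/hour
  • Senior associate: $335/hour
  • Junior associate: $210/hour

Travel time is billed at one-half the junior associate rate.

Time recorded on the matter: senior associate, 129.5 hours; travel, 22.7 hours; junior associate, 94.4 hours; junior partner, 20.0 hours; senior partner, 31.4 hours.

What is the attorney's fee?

Senior partner: 31.4 × $560 = $17,584.00
Junior partner: 20.0 × $490 = $9,800.00
Senior associate: 129.5 × $335 = $43,382.50
Junior associate: 94.4 × $210 = $19,824.00
Subtotal: $17,584.00 + $9,800.00 + $43,382.50 + $19,824.00 = $90,590.50
Travel: 22.7 × ($210 ÷ 2) = 22.7 × $105.00 = $2,383.50
Total: $90,590.50 + $2,383.50 = $92,974.00

$92,974.00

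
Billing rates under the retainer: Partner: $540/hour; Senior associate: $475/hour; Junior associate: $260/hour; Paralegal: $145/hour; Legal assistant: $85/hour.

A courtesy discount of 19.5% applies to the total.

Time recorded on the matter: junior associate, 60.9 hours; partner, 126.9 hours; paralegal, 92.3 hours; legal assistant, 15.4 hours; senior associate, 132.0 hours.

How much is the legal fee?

$130,210.76

Partner: 126.9 × $540 = $68,526.00
Senior associate: 132.0 × $475 = $62,700.00
Junior associate: 60.9 × $260 = $15,834.00
Paralegal: 92.3 × $145 = $13,383.50
Legal assistant: 15.4 × $85 = $1,309.00
Subtotal: $161,752.50
Less 19.5% discount: −$31,541.74
Total: $161,752.50 − $31,541.74 = $130,210.76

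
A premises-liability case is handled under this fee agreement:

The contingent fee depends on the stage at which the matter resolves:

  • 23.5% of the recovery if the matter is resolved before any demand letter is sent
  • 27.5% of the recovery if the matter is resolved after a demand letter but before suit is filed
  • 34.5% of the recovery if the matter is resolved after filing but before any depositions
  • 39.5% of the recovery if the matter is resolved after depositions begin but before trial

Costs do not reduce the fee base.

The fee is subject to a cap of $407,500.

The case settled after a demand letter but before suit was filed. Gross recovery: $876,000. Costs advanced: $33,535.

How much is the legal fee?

Fee base is the gross recovery, $876,000; costs are reimbursed separately.
The matter settled after a demand letter but before suit was filed, so the 27.5% rate applies.
$876,000 × 27.5% = $240,900.00
$240,900.00 is under the $407,500 cap.

$240,900.00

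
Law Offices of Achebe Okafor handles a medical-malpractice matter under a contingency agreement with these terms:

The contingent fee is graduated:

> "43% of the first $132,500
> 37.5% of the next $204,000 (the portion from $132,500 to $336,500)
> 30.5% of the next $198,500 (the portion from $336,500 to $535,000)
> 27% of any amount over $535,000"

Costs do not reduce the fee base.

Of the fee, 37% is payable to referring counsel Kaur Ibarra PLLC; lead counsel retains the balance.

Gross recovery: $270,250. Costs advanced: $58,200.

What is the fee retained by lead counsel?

$68,437.69

Fee base is the gross recovery, $270,250; costs are reimbursed separately.
First $132,500 at 43% = $56,975.00
Remaining $137,750 at 37.5% = $51,656.25
Fee: $56,975.00 + $51,656.25 = $108,631.25
Referral share: 37% of $108,631.25 = $40,193.56; lead counsel retains $108,631.25 − $40,193.56 = $68,437.69.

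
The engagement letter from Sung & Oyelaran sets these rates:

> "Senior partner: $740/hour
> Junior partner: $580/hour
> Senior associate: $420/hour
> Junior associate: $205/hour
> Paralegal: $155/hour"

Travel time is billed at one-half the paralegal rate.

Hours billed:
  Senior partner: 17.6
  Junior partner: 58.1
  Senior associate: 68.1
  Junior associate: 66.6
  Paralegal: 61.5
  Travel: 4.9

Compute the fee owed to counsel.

$98,889.25

Senior partner: 17.6 × $740 = $13,024.00
Junior partner: 58.1 × $580 = $33,698.00
Senior associate: 68.1 × $420 = $28,602.00
Junior associate: 66.6 × $205 = $13,653.00
Paralegal: 61.5 × $155 = $9,532.50
Subtotal: $13,024.00 + $33,698.00 + $28,602.00 + $13,653.00 + $9,532.50 = $98,509.50
Travel: 4.9 × ($155 ÷ 2) = 4.9 × $77.50 = $379.75
Total: $98,509.50 + $379.75 = $98,889.25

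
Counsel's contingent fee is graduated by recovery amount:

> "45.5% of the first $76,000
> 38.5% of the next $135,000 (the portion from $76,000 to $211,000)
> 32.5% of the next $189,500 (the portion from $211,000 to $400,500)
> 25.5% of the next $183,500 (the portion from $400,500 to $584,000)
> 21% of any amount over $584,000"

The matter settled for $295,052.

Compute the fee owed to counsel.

First $76,000 at 45.5% = $34,580.00
Next $135,000 at 38.5% = $51,975.00
Remaining $84,052 at 32.5% = $27,316.90
Fee: $34,580.00 + $51,975.00 + $27,316.90 = $113,871.90

$113,871.90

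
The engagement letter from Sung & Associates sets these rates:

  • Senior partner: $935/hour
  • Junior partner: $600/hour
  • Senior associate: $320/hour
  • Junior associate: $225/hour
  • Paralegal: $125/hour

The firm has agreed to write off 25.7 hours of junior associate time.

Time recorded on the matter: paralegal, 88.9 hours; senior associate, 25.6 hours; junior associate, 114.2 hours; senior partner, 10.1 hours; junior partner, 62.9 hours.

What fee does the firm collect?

Senior partner: 10.1 × $935 = $9,443.50
Junior partner: 62.9 × $600 = $37,740.00
Senior associate: 25.6 × $320 = $8,192.00
Junior associate: 114.2 × $225 = $25,695.00
Paralegal: 88.9 × $125 = $11,112.50
Subtotal: $92,183.00
Write-off: 25.7 × $225 = $5,782.50
Total: $92,183.00 − $5,782.50 = $86,400.50

$86,400.50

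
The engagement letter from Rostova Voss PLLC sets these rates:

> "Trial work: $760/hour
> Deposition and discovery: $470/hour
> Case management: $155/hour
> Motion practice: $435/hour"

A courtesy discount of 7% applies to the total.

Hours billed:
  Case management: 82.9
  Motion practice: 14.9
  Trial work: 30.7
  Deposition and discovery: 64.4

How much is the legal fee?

Trial work: 30.7 × $760 = $23,332.00
Deposition and discovery: 64.4 × $470 = $30,268.00
Case management: 82.9 × $155 = $12,849.50
Motion practice: 14.9 × $435 = $6,481.50
Subtotal: $72,931.00
Less 7% discount: −$5,105.17
Total: $72,931.00 − $5,105.17 = $67,825.83

$67,825.83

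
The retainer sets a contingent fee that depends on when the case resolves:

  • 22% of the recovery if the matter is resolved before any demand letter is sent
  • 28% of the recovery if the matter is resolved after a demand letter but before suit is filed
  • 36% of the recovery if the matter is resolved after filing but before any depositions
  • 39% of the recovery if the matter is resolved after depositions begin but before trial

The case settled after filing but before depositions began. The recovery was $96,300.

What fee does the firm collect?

The matter settled after filing but before depositions began, so the 36% rate applies.
$96,300 × 36% = $34,668.00

$34,668.00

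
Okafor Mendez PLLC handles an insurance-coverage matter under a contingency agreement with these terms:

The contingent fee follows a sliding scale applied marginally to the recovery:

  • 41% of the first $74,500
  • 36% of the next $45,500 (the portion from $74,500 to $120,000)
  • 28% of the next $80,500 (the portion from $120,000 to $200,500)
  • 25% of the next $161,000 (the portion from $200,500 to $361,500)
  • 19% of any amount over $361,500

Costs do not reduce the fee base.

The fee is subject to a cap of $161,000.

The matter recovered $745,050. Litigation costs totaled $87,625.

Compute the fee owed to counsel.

Fee base is the gross recovery, $745,050; costs are reimbursed separately.
First $74,500 at 41% = $30,545.00
Next $45,500 at 36% = $16,380.00
Next $80,500 at 28% = $22,540.00
Next $161,000 at 25% = $40,250.00
Remaining $383,550 at 19% = $72,874.50
Fee: $30,545.00 + $16,380.00 + $22,540.00 + $40,250.00 + $72,874.50 = $182,589.50
$182,589.50 exceeds the $161,000 cap, so the fee is capped at $161,000.00.

$161,000.00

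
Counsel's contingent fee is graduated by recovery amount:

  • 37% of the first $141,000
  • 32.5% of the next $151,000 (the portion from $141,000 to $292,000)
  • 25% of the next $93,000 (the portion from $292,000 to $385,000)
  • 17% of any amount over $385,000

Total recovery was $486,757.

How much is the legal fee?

$141,793.69

First $141,000 at 37% = $52,170.00
Next $151,000 at 32.5% = $49,075.00
Next $93,000 at 25% = $23,250.00
Remaining $101,757 at 17% = $17,298.69
Fee: $52,170.00 + $49,075.00 + $23,250.00 + $17,298.69 = $141,793.69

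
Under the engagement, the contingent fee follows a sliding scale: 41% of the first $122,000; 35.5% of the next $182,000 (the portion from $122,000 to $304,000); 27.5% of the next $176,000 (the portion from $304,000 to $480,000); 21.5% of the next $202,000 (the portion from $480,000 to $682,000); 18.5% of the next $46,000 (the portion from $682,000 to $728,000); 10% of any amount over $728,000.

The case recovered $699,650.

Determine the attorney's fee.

$209,725.25

First $122,000 at 41% = $50,020.00
Next $182,000 at 35.5% = $64,610.00
Next $176,000 at 27.5% = $48,400.00
Next $202,000 at 21.5% = $43,430.00
Remaining $17,650 at 18.5% = $3,265.25
Fee: $50,020.00 + $64,610.00 + $48,400.00 + $43,430.00 + $3,265.25 = $209,725.25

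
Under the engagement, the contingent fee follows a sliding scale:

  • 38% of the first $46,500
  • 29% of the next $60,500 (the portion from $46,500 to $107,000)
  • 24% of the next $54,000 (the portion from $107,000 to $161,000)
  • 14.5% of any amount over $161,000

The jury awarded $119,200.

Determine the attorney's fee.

First $46,500 at 38% = $17,670.00
Next $60,500 at 29% = $17,545.00
Remaining $12,200 at 24% = $2,928.00
Fee: $17,670.00 + $17,545.00 + $2,928.00 = $38,143.00

$38,143.00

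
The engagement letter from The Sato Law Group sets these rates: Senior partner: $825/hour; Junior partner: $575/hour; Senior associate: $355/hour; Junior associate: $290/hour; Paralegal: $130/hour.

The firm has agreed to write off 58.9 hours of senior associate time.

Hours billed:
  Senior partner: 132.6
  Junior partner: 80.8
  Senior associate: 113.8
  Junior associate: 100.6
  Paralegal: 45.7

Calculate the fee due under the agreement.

$210,459.50

Senior partner: 132.6 × $825 = $109,395.00
Junior partner: 80.8 × $575 = $46,460.00
Senior associate: 113.8 × $355 = $40,399.00
Junior associate: 100.6 × $290 = $29,174.00
Paralegal: 45.7 × $130 = $5,941.00
Subtotal: $231,369.00
Write-off: 58.9 × $355 = $20,909.50
Total: $231,369.00 − $20,909.50 = $210,459.50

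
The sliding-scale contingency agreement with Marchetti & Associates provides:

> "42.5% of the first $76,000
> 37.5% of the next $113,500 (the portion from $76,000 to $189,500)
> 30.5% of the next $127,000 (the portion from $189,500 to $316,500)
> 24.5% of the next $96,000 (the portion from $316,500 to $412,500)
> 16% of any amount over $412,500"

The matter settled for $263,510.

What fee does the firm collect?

First $76,000 at 42.5% = $32,300.00
Next $113,500 at 37.5% = $42,562.50
Remaining $74,010 at 30.5% = $22,573.05
Fee: $32,300.00 + $42,562.50 + $22,573.05 = $97,435.55

$97,435.55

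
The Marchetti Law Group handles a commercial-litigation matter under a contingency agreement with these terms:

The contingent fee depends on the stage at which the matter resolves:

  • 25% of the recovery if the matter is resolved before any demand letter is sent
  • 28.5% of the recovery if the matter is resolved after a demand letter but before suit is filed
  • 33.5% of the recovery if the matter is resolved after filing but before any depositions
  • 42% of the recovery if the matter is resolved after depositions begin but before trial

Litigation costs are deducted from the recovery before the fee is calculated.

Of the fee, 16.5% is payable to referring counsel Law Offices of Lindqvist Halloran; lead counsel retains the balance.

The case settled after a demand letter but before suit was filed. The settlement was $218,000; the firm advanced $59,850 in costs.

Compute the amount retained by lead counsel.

Fee base (net of costs): $218,000 − $59,850 = $158,150
The matter settled after a demand letter but before suit was filed, so the 28.5% rate applies.
$158,150 × 28.5% = $45,072.75
Referral share: 16.5% of $45,072.75 = $7,437.00; lead counsel retains $45,072.75 − $7,437.00 = $37,635.75.

$37,635.75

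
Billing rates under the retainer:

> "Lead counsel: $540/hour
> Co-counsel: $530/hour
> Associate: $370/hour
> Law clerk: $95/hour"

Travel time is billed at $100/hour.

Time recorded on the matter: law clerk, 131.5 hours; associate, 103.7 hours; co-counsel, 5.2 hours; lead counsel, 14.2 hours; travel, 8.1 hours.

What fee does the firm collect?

Lead counsel: 14.2 × $540 = $7,668.00
Co-counsel: 5.2 × $530 = $2,756.00
Associate: 103.7 × $370 = $38,369.00
Law clerk: 131.5 × $95 = $12,492.50
Subtotal: $7,668.00 + $2,756.00 + $38,369.00 + $12,492.50 = $61,285.50
Travel: 8.1 × $100 = $810.00
Total: $61,285.50 + $810.00 = $62,095.50

$62,095.50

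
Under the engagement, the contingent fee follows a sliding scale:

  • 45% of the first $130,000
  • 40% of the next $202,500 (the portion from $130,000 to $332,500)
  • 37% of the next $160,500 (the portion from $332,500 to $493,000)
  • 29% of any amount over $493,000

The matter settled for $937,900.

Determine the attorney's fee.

$327,906.00

First $130,000 at 45% = $58,500.00
Next $202,500 at 40% = $81,000.00
Next $160,500 at 37% = $59,385.00
Remaining $444,900 at 29% = $129,021.00
Fee: $58,500.00 + $81,000.00 + $59,385.00 + $129,021.00 = $327,906.00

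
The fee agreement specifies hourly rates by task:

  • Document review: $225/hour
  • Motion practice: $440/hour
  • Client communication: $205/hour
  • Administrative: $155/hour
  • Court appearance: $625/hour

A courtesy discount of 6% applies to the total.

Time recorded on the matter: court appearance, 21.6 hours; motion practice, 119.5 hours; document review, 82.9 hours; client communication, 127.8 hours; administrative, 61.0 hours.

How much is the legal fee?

Document review: 82.9 × $225 = $18,652.50
Motion practice: 119.5 × $440 = $52,580.00
Client communication: 127.8 × $205 = $26,199.00
Administrative: 61.0 × $155 = $9,455.00
Court appearance: 21.6 × $625 = $13,500.00
Subtotal: $120,386.50
Less 6% discount: −$7,223.19
Total: $120,386.50 − $7,223.19 = $113,163.31

$113,163.31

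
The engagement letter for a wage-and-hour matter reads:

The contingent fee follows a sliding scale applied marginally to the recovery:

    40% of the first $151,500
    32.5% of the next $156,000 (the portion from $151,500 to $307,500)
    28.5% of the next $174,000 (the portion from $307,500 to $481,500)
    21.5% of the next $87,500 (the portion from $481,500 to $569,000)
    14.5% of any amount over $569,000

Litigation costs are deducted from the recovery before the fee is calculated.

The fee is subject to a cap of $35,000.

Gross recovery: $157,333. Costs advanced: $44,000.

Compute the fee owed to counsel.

$35,000.00

Fee base (net of costs): $157,333 − $44,000 = $113,333
First $113,333 at 40% = $45,333.20
$45,333.20 exceeds the $35,000 cap, so the fee is capped at $35,000.00.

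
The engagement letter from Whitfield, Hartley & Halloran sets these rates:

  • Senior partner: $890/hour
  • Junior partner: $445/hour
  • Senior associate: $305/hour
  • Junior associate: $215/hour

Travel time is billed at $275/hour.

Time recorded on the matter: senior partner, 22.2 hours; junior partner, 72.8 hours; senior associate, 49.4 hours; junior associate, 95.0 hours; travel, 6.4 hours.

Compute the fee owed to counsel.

$89,406.00

Senior partner: 22.2 × $890 = $19,758.00
Junior partner: 72.8 × $445 = $32,396.00
Senior associate: 49.4 × $305 = $15,067.00
Junior associate: 95.0 × $215 = $20,425.00
Subtotal: $19,758.00 + $32,396.00 + $15,067.00 + $20,425.00 = $87,646.00
Travel: 6.4 × $275 = $1,760.00
Total: $87,646.00 + $1,760.00 = $89,406.00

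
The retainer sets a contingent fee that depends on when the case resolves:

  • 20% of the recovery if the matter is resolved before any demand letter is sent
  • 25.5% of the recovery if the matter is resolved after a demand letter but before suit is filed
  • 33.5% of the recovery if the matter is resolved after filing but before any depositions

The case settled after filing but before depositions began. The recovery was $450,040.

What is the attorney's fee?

The matter settled after filing but before depositions began, so the 33.5% rate applies.
$450,040 × 33.5% = $150,763.40

$150,763.40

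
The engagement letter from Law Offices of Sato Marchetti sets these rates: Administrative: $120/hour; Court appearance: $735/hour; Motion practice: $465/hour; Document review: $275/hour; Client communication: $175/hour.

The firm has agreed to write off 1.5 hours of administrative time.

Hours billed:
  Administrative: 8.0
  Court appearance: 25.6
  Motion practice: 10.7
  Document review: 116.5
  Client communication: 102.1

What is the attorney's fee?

Administrative: 8.0 × $120 = $960.00
Court appearance: 25.6 × $735 = $18,816.00
Motion practice: 10.7 × $465 = $4,975.50
Document review: 116.5 × $275 = $32,037.50
Client communication: 102.1 × $175 = $17,867.50
Subtotal: $74,656.50
Write-off: 1.5 × $120 = $180.00
Total: $74,656.50 − $180.00 = $74,476.50

$74,476.50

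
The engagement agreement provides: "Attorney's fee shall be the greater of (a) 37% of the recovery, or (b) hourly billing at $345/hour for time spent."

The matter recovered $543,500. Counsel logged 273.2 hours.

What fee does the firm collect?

(a) 37% of $543,500 = $201,095.00
(b) 273.2 × $345 = $94,254.00
The greater is (a): $201,095.00.

$201,095.00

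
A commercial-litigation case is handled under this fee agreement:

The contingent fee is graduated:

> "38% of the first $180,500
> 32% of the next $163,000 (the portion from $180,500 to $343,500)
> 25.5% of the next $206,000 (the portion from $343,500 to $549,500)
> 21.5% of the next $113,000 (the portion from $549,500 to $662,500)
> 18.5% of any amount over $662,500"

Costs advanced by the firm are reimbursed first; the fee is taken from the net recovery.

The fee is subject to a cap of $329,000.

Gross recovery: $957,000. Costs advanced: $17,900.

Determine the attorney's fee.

Fee base (net of costs): $957,000 − $17,900 = $939,100
First $180,500 at 38% = $68,590.00
Next $163,000 at 32% = $52,160.00
Next $206,000 at 25.5% = $52,530.00
Next $113,000 at 21.5% = $24,295.00
Remaining $276,600 at 18.5% = $51,171.00
Fee: $68,590.00 + $52,160.00 + $52,530.00 + $24,295.00 + $51,171.00 = $248,746.00
$248,746.00 is under the $329,000 cap.

$248,746.00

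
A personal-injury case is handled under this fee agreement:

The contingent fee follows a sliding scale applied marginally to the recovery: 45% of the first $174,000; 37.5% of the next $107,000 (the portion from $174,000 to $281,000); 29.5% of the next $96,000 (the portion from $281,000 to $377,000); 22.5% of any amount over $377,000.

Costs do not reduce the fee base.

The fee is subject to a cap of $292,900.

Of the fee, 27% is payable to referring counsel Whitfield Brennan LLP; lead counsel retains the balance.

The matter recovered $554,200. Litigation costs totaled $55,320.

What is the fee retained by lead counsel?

$136,228.95

Fee base is the gross recovery, $554,200; costs are reimbursed separately.
First $174,000 at 45% = $78,300.00
Next $107,000 at 37.5% = $40,125.00
Next $96,000 at 29.5% = $28,320.00
Remaining $177,200 at 22.5% = $39,870.00
Fee: $78,300.00 + $40,125.00 + $28,320.00 + $39,870.00 = $186,615.00
$186,615.00 is under the $292,900 cap.
Referral share: 27% of $186,615.00 = $50,386.05; lead counsel retains $186,615.00 − $50,386.05 = $136,228.95.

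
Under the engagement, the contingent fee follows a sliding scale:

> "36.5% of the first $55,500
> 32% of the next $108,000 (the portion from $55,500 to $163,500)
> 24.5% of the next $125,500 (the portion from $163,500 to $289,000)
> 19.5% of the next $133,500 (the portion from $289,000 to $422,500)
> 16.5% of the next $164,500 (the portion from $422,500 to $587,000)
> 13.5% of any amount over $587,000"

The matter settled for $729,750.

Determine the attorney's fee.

$158,011.25

First $55,500 at 36.5% = $20,257.50
Next $108,000 at 32% = $34,560.00
Next $125,500 at 24.5% = $30,747.50
Next $133,500 at 19.5% = $26,032.50
Next $164,500 at 16.5% = $27,142.50
Remaining $142,750 at 13.5% = $19,271.25
Fee: $20,257.50 + $34,560.00 + $30,747.50 + $26,032.50 + $27,142.50 + $19,271.25 = $158,011.25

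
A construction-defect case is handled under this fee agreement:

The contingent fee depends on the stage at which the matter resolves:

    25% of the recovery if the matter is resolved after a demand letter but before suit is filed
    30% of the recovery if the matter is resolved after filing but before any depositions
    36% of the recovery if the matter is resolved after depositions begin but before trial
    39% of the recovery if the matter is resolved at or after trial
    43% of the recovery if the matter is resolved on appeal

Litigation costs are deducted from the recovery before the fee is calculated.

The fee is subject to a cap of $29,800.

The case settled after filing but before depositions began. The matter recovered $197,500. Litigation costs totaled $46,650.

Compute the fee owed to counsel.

Fee base (net of costs): $197,500 − $46,650 = $150,850
The matter settled after filing but before depositions began, so the 30% rate applies.
$150,850 × 30% = $45,255.00
$45,255.00 exceeds the $29,800 cap, so the fee is capped at $29,800.00.

$29,800.00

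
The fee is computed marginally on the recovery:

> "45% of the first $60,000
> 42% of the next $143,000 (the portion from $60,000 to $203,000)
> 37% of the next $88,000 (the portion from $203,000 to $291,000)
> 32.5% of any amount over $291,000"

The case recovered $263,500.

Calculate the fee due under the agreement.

First $60,000 at 45% = $27,000.00
Next $143,000 at 42% = $60,060.00
Remaining $60,500 at 37% = $22,385.00
Fee: $27,000.00 + $60,060.00 + $22,385.00 = $109,445.00

$109,445.00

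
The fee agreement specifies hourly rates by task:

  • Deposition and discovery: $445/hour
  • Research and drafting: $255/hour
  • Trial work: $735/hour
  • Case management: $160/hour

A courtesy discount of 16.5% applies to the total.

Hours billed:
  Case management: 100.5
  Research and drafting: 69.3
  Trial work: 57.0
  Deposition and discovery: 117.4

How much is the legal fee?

$106,787.73

Deposition and discovery: 117.4 × $445 = $52,243.00
Research and drafting: 69.3 × $255 = $17,671.50
Trial work: 57.0 × $735 = $41,895.00
Case management: 100.5 × $160 = $16,080.00
Subtotal: $127,889.50
Less 16.5% discount: −$21,101.77
Total: $127,889.50 − $21,101.77 = $106,787.73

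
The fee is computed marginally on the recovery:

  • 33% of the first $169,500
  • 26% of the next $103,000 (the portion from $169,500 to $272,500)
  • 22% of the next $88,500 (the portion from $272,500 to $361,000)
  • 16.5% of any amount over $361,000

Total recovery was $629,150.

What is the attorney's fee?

First $169,500 at 33% = $55,935.00
Next $103,000 at 26% = $26,780.00
Next $88,500 at 22% = $19,470.00
Remaining $268,150 at 16.5% = $44,244.75
Fee: $55,935.00 + $26,780.00 + $19,470.00 + $44,244.75 = $146,429.75

$146,429.75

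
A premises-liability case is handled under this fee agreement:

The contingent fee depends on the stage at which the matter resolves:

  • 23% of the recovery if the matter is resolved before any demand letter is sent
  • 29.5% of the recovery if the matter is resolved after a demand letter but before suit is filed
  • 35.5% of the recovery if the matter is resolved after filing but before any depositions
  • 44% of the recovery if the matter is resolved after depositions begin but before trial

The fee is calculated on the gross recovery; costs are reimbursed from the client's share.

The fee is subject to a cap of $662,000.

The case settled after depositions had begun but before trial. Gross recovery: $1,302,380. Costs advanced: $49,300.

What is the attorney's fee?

Fee base is the gross recovery, $1,302,380; costs are reimbursed separately.
The matter settled after depositions had begun but before trial, so the 44% rate applies.
$1,302,380 × 44% = $573,047.20
$573,047.20 is under the $662,000 cap.

$573,047.20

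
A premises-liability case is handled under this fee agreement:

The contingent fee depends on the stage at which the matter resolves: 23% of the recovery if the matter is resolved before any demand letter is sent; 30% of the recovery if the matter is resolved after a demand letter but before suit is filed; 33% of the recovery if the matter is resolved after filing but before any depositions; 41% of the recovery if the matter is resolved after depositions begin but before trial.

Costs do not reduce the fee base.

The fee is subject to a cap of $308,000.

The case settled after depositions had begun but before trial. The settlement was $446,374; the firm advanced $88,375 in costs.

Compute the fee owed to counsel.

$183,013.34

Fee base is the gross recovery, $446,374; costs are reimbursed separately.
The matter settled after depositions had begun but before trial, so the 41% rate applies.
$446,374 × 41% = $183,013.34
$183,013.34 is under the $308,000 cap.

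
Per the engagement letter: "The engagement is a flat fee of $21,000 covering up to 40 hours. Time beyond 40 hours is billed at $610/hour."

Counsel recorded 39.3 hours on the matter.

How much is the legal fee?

39.3 hours is within the 40-hour scope; only the flat fee applies.

$21,000.00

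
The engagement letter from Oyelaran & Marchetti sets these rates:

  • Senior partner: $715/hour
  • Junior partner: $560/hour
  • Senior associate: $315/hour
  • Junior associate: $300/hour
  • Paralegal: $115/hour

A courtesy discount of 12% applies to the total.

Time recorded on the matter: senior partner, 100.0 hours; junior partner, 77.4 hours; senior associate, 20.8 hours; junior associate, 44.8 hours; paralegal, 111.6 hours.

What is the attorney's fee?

Senior partner: 100.0 × $715 = $71,500.00
Junior partner: 77.4 × $560 = $43,344.00
Senior associate: 20.8 × $315 = $6,552.00
Junior associate: 44.8 × $300 = $13,440.00
Paralegal: 111.6 × $115 = $12,834.00
Subtotal: $147,670.00
Less 12% discount: −$17,720.40
Total: $147,670.00 − $17,720.40 = $129,949.60

$129,949.60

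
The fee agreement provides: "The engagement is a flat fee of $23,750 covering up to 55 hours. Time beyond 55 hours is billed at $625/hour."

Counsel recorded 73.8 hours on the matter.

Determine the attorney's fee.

Flat fee: $23,750.00
Excess hours: 73.8 − 55 = 18.8
Overrun: 18.8 × $625 = $11,750.00
Total: $23,750.00 + $11,750.00 = $35,500.00

$35,500.00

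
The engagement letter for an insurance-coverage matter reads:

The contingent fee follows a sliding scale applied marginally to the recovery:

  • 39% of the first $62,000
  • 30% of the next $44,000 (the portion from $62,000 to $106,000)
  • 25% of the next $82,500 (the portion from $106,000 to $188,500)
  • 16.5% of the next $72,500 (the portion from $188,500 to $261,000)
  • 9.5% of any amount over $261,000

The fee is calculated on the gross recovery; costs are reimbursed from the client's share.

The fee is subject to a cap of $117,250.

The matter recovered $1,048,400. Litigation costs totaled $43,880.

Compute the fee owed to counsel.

Fee base is the gross recovery, $1,048,400; costs are reimbursed separately.
First $62,000 at 39% = $24,180.00
Next $44,000 at 30% = $13,200.00
Next $82,500 at 25% = $20,625.00
Next $72,500 at 16.5% = $11,962.50
Remaining $787,400 at 9.5% = $74,803.00
Fee: $24,180.00 + $13,200.00 + $20,625.00 + $11,962.50 + $74,803.00 = $144,770.50
$144,770.50 exceeds the $117,250 cap, so the fee is capped at $117,250.00.

$117,250.00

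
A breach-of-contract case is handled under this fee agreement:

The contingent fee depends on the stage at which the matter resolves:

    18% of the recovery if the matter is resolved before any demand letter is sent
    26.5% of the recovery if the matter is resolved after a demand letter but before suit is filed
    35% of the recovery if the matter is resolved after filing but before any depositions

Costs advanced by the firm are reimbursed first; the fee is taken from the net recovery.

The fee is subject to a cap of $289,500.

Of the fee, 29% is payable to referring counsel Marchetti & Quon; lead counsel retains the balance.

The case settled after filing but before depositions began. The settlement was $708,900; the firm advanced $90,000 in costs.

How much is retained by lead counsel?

Fee base (net of costs): $708,900 − $90,000 = $618,900
The matter settled after filing but before depositions began, so the 35% rate applies.
$618,900 × 35% = $216,615.00
$216,615.00 is under the $289,500 cap.
Referral share: 29% of $216,615.00 = $62,818.35; lead counsel retains $216,615.00 − $62,818.35 = $153,796.65.

$153,796.65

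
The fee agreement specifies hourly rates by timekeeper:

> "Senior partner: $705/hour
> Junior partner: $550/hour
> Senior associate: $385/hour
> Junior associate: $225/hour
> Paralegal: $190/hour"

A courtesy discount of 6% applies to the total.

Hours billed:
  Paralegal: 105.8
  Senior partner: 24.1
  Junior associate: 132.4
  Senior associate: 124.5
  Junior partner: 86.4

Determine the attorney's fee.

Senior partner: 24.1 × $705 = $16,990.50
Junior partner: 86.4 × $550 = $47,520.00
Senior associate: 124.5 × $385 = $47,932.50
Junior associate: 132.4 × $225 = $29,790.00
Paralegal: 105.8 × $190 = $20,102.00
Subtotal: $162,335.00
Less 6% discount: −$9,740.10
Total: $162,335.00 − $9,740.10 = $152,594.90

$152,594.90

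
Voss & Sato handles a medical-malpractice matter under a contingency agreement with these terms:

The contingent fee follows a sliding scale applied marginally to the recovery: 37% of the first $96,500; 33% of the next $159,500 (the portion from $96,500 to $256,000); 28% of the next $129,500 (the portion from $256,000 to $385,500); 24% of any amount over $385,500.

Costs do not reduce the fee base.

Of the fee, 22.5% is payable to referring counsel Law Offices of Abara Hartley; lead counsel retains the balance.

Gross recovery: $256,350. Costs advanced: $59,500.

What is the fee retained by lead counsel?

Fee base is the gross recovery, $256,350; costs are reimbursed separately.
First $96,500 at 37% = $35,705.00
Next $159,500 at 33% = $52,635.00
Remaining $350 at 28% = $98.00
Fee: $35,705.00 + $52,635.00 + $98.00 = $88,438.00
Referral share: 22.5% of $88,438.00 = $19,898.55; lead counsel retains $88,438.00 − $19,898.55 = $68,539.45.

$68,539.45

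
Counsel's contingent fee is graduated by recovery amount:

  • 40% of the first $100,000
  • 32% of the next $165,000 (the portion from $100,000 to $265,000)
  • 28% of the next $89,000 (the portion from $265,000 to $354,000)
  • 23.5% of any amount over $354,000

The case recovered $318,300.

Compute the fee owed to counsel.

First $100,000 at 40% = $40,000.00
Next $165,000 at 32% = $52,800.00
Remaining $53,300 at 28% = $14,924.00
Fee: $40,000.00 + $52,800.00 + $14,924.00 = $107,724.00

$107,724.00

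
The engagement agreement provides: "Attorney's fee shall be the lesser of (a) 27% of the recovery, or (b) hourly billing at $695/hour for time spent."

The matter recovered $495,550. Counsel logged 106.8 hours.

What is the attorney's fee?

$74,226.00

(a) 27% of $495,550 = $133,798.50
(b) 106.8 × $695 = $74,226.00
The lesser is (b): $74,226.00.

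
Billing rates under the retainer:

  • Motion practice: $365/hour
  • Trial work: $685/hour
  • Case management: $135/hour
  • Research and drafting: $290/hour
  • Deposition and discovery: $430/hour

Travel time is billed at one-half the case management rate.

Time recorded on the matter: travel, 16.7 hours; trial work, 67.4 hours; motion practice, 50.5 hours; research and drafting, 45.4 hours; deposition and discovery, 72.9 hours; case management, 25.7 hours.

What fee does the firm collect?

Motion practice: 50.5 × $365 = $18,432.50
Trial work: 67.4 × $685 = $46,169.00
Case management: 25.7 × $135 = $3,469.50
Research and drafting: 45.4 × $290 = $13,166.00
Deposition and discovery: 72.9 × $430 = $31,347.00
Subtotal: $18,432.50 + $46,169.00 + $3,469.50 + $13,166.00 + $31,347.00 = $112,584.00
Travel: 16.7 × ($135 ÷ 2) = 16.7 × $67.50 = $1,127.25
Total: $112,584.00 + $1,127.25 = $113,711.25

$113,711.25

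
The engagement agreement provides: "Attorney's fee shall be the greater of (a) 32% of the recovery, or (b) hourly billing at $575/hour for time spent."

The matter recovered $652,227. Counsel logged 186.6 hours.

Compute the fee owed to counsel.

(a) 32% of $652,227 = $208,712.64
(b) 186.6 × $575 = $107,295.00
The greater is (a): $208,712.64.

$208,712.64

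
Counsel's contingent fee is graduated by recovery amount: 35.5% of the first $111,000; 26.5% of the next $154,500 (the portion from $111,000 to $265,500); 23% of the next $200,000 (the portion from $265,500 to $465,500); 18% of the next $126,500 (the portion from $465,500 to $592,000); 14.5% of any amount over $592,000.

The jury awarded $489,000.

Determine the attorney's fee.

First $111,000 at 35.5% = $39,405.00
Next $154,500 at 26.5% = $40,942.50
Next $200,000 at 23% = $46,000.00
Remaining $23,500 at 18% = $4,230.00
Fee: $39,405.00 + $40,942.50 + $46,000.00 + $4,230.00 = $130,577.50

$130,577.50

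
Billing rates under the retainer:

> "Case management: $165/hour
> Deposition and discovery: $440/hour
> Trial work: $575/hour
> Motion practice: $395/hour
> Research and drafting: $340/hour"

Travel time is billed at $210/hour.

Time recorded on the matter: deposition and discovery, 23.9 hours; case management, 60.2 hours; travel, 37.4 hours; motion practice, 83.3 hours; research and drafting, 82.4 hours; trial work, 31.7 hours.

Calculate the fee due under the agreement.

$107,450.00

Case management: 60.2 × $165 = $9,933.00
Deposition and discovery: 23.9 × $440 = $10,516.00
Trial work: 31.7 × $575 = $18,227.50
Motion practice: 83.3 × $395 = $32,903.50
Research and drafting: 82.4 × $340 = $28,016.00
Subtotal: $9,933.00 + $10,516.00 + $18,227.50 + $32,903.50 + $28,016.00 = $99,596.00
Travel: 37.4 × $210 = $7,854.00
Total: $99,596.00 + $7,854.00 = $107,450.00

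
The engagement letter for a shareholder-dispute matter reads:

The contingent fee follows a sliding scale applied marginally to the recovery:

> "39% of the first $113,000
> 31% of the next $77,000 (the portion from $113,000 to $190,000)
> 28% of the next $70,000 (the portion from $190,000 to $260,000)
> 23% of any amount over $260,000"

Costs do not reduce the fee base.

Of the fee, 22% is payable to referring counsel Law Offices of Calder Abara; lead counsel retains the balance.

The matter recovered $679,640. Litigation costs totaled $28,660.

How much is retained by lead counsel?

Fee base is the gross recovery, $679,640; costs are reimbursed separately.
First $113,000 at 39% = $44,070.00
Next $77,000 at 31% = $23,870.00
Next $70,000 at 28% = $19,600.00
Remaining $419,640 at 23% = $96,517.20
Fee: $44,070.00 + $23,870.00 + $19,600.00 + $96,517.20 = $184,057.20
Referral share: 22% of $184,057.20 = $40,492.58; lead counsel retains $184,057.20 − $40,492.58 = $143,564.62.

$143,564.62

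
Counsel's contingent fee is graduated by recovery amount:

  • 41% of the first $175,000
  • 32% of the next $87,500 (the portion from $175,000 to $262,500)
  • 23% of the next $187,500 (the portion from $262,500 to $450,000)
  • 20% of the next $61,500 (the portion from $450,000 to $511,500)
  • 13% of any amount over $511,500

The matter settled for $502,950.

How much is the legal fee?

First $175,000 at 41% = $71,750.00
Next $87,500 at 32% = $28,000.00
Next $187,500 at 23% = $43,125.00
Remaining $52,950 at 20% = $10,590.00
Fee: $71,750.00 + $28,000.00 + $43,125.00 + $10,590.00 = $153,465.00

$153,465.00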